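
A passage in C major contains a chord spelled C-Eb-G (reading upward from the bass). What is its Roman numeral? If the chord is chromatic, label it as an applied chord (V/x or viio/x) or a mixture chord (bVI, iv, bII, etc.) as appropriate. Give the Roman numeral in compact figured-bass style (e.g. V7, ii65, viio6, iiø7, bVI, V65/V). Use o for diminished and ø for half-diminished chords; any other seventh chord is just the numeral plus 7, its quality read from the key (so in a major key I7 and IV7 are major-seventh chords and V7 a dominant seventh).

i

Stacked in thirds the chord is C-Eb-G: a minor triad on C.
C is the first degree of C major. This is the minor tonic, borrowed from the parallel minor.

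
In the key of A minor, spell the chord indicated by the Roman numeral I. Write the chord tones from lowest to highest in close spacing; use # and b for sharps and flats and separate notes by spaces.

I is the major tonic (Picardy third), borrowed from the parallel major. In A minor that root is A.
So the chord is A-C#-E, a major triad.

A C# E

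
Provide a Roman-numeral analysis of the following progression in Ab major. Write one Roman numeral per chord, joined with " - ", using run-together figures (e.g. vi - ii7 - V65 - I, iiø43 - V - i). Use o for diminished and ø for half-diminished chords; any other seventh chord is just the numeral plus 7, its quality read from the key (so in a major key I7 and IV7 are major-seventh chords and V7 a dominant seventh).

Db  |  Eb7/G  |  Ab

Db has root Db, degree 4 in Ab major, so IV.
Eb7/G: root Eb is the dominant; dominant seventh chord there is V65.
Ab: root Ab is the tonic; major triad there is I.

IV - V65 - I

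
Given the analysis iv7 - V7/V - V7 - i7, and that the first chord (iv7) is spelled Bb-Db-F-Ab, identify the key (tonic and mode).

F minor

The anchor chord is a minor seventh chord on Bb, labeled iv7.
Counting down 3 scale steps from Bb places the tonic on F; a minor seventh chord on degree 4 is diatonic only in minor.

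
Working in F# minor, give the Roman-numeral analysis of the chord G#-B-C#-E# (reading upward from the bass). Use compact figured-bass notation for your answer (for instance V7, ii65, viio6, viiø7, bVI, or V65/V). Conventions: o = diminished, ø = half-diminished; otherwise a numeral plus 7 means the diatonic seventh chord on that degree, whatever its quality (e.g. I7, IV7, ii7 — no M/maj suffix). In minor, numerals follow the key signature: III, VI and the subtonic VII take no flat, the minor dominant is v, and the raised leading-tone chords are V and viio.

V43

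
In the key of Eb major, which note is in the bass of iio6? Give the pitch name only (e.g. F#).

iio in Eb major has root F; the chord is F-Ab-Cb.
The figure 6 means first inversion — the third is in the bass.

Ab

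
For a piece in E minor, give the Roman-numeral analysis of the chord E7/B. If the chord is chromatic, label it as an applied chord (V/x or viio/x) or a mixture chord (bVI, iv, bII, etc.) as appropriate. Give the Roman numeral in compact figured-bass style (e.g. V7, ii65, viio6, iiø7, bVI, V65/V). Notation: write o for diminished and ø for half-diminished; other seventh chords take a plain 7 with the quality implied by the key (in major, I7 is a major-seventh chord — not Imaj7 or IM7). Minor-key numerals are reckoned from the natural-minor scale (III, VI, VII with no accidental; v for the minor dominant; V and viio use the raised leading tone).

The pitches E-G#-B-D form a dominant seventh chord rooted on E.
E is not a diatonic chord root with this quality in E minor, but it lies a perfect fifth above A (iv), so the chord functions as an applied dominant of iv.
With B in the bass the chord is in second inversion, so the figured bass is 43.

V43/iv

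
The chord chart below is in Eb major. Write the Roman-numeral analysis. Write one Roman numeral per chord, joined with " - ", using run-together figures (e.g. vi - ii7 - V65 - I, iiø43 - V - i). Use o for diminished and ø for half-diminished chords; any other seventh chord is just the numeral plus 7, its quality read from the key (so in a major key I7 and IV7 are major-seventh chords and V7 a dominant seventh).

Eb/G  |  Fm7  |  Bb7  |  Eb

I6 - ii7 - V7 - I

Eb/G: major triad on Eb = scale degree 1 → I6.
Fm7: root F is the supertonic; minor seventh chord there is ii7.
Bb7 has root Bb, degree 5 in Eb major, so V7.
Eb: major triad on Eb = scale degree 1 → I.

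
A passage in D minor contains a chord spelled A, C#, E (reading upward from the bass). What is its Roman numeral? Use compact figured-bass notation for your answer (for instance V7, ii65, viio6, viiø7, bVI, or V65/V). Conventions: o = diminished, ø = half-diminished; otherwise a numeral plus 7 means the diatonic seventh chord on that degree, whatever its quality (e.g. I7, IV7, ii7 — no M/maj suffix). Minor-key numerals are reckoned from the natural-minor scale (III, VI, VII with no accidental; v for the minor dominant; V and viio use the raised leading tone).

Stacked in thirds the chord is A-C#-E: a major triad on A.
In D minor, A is the dominant; the diatonic major triad there is V.

V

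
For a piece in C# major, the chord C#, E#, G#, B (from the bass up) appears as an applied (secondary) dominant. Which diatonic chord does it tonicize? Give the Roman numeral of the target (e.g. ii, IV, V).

The chord is a dominant seventh chord on C#.
A dominant resolves down a perfect fifth: C# → F#. In C# major, F# is scale degree 4, i.e. IV.

IV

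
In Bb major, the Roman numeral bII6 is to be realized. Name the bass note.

Eb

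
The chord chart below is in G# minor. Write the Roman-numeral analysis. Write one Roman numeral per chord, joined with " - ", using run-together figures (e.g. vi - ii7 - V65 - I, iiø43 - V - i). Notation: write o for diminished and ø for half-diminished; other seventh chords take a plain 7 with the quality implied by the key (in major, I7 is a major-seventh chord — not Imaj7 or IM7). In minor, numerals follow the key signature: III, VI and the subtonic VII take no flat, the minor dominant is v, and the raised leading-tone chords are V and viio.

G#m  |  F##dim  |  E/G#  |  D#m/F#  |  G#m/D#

G#m: root G# is the tonic; minor triad there is i.
F##dim: root F## is the leading tone; diminished triad there is viio.
E/G# has root E, degree 6 in G# minor, so VI6.
D#m/F# has root D#, degree 5 in G# minor, so v6.
G#m/D#: minor triad on G# = scale degree 1 → i64.

i - viio - VI6 - v6 - i64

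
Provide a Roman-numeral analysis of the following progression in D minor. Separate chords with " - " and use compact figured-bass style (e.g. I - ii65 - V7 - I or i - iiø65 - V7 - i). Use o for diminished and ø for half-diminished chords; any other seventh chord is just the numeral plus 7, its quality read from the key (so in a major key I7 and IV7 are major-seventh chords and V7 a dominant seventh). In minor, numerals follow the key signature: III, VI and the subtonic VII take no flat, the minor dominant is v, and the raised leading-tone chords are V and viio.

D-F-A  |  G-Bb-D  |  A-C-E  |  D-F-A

i - iv - v - i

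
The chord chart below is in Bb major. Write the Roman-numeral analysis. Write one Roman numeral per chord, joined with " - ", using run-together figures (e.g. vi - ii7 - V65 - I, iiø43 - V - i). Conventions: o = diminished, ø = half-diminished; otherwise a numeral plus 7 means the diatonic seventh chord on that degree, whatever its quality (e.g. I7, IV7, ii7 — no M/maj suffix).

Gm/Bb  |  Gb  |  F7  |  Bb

Gm/Bb: minor triad on G = scale degree 6 → vi6.
Gb: Gb with this quality isn't in the key; it's bVI, borrowed from the parallel minor.
F7: dominant seventh chord on F = scale degree 5 → V7.
Bb has root Bb, degree 1 in Bb major, so I.

vi6 - bVI - V7 - I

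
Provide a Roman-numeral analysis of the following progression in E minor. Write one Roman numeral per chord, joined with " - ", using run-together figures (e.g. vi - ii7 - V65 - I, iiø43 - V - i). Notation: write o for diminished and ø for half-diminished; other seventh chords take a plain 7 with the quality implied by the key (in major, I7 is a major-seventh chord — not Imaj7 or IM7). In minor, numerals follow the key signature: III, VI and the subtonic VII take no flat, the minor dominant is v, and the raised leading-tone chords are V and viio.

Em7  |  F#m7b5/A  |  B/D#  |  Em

Em7 has root E, degree 1 in E minor, so i7.
F#m7b5/A: root F# is the supertonic; half-diminished seventh chord there is iiø65.
B/D#: major triad on B = scale degree 5 → V6.
Em has root E, degree 1 in E minor, so i.

i7 - iiø65 - V6 - i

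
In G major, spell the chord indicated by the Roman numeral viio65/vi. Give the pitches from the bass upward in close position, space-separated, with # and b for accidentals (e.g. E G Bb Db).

F# A C D#

viio65/vi is a secondary leading-tone chord. The target vi is E in G major; the applied chord is rooted a semitone below, on D#.
Building a fully diminished seventh chord on D# gives D#-F#-A-C.
With the 65 figure the chord is in first inversion; from the bass F# upward in close position it reads F#-A-C-D#.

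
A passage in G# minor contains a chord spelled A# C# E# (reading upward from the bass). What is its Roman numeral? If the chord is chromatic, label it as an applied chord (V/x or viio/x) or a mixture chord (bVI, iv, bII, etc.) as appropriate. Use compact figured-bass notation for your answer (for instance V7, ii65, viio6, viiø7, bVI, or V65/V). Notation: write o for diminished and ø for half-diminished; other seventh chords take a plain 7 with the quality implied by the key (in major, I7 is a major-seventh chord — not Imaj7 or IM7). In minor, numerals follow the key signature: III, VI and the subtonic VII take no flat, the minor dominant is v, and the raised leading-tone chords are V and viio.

The pitches A#-C#-E# form a minor triad rooted on A#.
A# is the second degree of G# minor. This is the minor supertonic, borrowed from the parallel major (the Dorian ii).

ii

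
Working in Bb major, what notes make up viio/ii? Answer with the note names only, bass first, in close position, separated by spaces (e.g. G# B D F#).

The slash marks an applied leading-tone chord: viio of ii. In Bb major, ii is C, so the leading tone to it is B, a half step below.
Building a diminished triad on B gives B-D-F.

B D F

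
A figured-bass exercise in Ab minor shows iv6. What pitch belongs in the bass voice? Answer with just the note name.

iv in Ab minor has root Db; the chord is Db-Fb-Ab.
The figure 6 means first inversion — the third is in the bass.

Fb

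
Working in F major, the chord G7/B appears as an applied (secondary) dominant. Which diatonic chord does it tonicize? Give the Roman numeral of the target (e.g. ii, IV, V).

The chord is a dominant seventh chord on G.
A dominant resolves down a perfect fifth: G → C. In F major, C is scale degree 5, i.e. V.

V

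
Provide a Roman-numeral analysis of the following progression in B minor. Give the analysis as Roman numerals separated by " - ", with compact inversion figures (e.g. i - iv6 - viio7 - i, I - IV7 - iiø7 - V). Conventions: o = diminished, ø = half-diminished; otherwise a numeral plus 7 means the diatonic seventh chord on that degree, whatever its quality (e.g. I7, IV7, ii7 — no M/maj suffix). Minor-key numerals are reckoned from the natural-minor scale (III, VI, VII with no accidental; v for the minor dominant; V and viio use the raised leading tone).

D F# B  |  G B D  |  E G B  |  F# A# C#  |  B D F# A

i6 - VI - iv - V - i7

D-F#-B has root B, degree 1 in B minor, so i6.
G-B-D: major triad on G = scale degree 6 → VI.
E-G-B: root E is the subdominant; minor triad there is iv.
F#-A#-C#: root F# is the dominant; major triad there is V.
B-D-F#-A has root B, degree 1 in B minor, so i7.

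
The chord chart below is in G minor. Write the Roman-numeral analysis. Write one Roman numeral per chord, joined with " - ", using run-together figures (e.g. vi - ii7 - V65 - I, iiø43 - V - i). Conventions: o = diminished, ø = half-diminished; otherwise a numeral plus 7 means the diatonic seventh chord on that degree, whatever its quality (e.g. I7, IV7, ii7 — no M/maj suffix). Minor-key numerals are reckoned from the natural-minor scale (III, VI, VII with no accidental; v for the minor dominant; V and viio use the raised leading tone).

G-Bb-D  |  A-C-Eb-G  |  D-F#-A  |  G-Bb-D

i - iiø7 - V - i

G-Bb-D: minor triad on G = scale degree 1 → i.
A-C-Eb-G: half-diminished seventh chord on A = scale degree 2 → iiø7.
D-F#-A: major triad on D = scale degree 5 → V.
G-Bb-D: minor triad on G = scale degree 1 → i.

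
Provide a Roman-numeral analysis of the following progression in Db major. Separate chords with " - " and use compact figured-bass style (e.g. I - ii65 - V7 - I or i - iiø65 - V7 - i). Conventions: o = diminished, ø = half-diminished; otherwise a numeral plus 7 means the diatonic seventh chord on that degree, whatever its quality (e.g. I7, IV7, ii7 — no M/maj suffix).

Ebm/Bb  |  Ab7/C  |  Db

ii64 - V65 - I

Ebm/Bb has root Eb, degree 2 in Db major, so ii64.
Ab7/C: dominant seventh chord on Ab = scale degree 5 → V65.
Db: root Db is the tonic; major triad there is I.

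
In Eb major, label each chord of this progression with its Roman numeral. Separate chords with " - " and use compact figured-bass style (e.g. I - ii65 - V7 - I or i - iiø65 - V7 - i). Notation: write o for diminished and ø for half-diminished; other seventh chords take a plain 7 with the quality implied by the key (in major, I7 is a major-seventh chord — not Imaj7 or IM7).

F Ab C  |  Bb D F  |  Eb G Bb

ii - V - I

F-Ab-C: minor triad on F = scale degree 2 → ii.
Bb-D-F has root Bb, degree 5 in Eb major, so V.
Eb-G-Bb: major triad on Eb = scale degree 1 → I.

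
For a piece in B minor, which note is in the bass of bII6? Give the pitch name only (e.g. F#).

bII in B minor has root C; the chord is C-E-G.
The figure 6 means first inversion — the third is in the bass.

E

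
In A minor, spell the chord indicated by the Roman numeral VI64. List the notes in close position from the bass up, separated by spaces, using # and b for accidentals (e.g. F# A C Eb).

C F A

In A minor, the sixth degree is F, and the diatonic chord built there is a major triad.
That chord is spelled F-A-C.
The figured bass 64 indicates second inversion, placing the fifth (C) in the bass: C-F-A.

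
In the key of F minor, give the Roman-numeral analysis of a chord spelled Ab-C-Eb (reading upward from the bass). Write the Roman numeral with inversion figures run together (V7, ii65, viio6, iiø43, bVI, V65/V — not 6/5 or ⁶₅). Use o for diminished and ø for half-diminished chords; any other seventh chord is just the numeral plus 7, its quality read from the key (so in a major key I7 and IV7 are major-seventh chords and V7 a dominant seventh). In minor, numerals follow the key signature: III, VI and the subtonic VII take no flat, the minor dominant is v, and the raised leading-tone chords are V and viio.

The pitches Ab-C-Eb form a major triad rooted on Ab.
In F minor, Ab is the mediant; the diatonic major triad there is III.

III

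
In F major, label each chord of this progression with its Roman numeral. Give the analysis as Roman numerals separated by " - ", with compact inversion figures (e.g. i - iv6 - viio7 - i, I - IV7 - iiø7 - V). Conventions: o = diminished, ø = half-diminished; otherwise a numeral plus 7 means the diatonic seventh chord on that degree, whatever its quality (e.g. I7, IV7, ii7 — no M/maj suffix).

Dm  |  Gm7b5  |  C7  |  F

vi - iiø7 - V7 - I

Dm: minor triad on D = scale degree 6 → vi.
Gm7b5: G with this quality isn't in the key; it's iiø7, borrowed from the parallel minor.
C7: dominant seventh chord on C = scale degree 5 → V7.
F: major triad on F = scale degree 1 → I.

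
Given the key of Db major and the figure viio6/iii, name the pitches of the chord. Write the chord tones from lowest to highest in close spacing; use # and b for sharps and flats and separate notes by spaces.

G Bb E

viio6/iii is a secondary leading-tone chord. The target iii is F in Db major; the applied chord is rooted a semitone below, on E.
Building a diminished triad on E gives E-G-Bb.
The figured bass 6 indicates first inversion, placing the third (G) in the bass: G-Bb-E.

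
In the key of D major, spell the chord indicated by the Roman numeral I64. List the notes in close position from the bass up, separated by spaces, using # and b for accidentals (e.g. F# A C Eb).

The numeral's case and figure indicate a major triad. In D major its root, scale degree 1, is D.
That chord is spelled D-F#-A.
The figured bass 64 indicates second inversion, placing the fifth (A) in the bass: A-D-F#.

A D F#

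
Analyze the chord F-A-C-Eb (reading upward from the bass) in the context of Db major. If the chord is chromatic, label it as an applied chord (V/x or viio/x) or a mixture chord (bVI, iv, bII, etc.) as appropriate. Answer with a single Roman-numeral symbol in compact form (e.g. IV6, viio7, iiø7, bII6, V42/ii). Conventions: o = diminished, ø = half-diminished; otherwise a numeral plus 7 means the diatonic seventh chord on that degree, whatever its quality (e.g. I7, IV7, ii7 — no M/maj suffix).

V7/vi

Stacked in thirds the chord is F-A-C-Eb: a dominant seventh chord on F.
F is not a diatonic chord root with this quality in Db major, but it lies a perfect fifth above Bb (vi), so the chord functions as an applied dominant of vi.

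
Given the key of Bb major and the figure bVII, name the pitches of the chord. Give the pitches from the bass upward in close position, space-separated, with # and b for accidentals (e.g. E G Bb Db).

Ab C Eb

Scale degree 7 in Bb major is A; lowering it a half step gives Ab. bVII is a major triad on the lowered seventh degree (the subtonic), borrowed from the parallel minor.
So the chord is Ab-C-Eb, a major triad.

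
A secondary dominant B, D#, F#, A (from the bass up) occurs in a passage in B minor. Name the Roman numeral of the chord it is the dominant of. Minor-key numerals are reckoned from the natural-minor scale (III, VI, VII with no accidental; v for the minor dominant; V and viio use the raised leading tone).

The chord is a dominant seventh chord on B.
A dominant resolves down a perfect fifth: B → E. In B minor, E is scale degree 4, i.e. iv.

iv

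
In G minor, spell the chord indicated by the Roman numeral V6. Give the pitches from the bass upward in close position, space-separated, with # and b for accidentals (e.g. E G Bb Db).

F# A D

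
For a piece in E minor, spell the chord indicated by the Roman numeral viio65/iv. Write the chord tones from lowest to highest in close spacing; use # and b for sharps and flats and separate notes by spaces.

B D F G#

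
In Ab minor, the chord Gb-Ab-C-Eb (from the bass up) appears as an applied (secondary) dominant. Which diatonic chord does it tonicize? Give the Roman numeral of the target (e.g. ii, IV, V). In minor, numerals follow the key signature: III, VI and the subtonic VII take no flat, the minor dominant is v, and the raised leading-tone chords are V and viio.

The chord is a dominant seventh chord on Ab.
A dominant resolves down a perfect fifth: Ab → Db. In Ab minor, Db is scale degree 4, i.e. iv.

iv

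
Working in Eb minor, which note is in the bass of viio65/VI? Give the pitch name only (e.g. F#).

Db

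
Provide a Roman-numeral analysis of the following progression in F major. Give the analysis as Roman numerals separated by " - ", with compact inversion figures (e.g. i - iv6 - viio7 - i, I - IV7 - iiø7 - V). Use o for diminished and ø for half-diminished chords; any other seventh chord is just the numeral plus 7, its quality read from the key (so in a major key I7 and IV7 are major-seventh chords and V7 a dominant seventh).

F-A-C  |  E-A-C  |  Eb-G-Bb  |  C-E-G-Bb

F-A-C: major triad on F = scale degree 1 → I.
E-A-C has root A, degree 3 in F major, so iii64.
Eb-G-Bb: major triad on Eb — chromatic; bVII (borrowed from the parallel minor).
C-E-G-Bb: root C is the dominant; dominant seventh chord there is V7.

I - iii64 - bVII - V7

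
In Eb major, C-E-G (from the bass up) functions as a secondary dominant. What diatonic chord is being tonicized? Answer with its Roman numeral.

ii

The chord is a major triad on C.
A dominant resolves down a perfect fifth: C → F. In Eb major, F is scale degree 2, i.e. ii.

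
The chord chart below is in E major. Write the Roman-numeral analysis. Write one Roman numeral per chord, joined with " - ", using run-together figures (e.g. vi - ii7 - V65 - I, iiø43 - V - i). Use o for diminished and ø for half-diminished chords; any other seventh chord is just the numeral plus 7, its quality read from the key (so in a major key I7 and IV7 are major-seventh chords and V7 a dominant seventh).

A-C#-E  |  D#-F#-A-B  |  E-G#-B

A-C#-E has root A, degree 4 in E major, so IV.
D#-F#-A-B: root B is the dominant; dominant seventh chord there is V65.
E-G#-B: major triad on E = scale degree 1 → I.

IV - V65 - I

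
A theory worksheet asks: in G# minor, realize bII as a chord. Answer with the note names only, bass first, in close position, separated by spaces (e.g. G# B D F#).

bII is the Neapolitan chord — a major triad on the lowered second degree. In G# minor that root is A.
So the chord is A-C#-E, a major triad.

A C# E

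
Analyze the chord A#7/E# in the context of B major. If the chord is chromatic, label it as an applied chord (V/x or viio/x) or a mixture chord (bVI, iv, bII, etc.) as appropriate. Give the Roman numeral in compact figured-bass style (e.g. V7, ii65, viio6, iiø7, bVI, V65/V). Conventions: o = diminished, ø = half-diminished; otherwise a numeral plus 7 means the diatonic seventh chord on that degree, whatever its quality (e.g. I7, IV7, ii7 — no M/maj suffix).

Stacked in thirds the chord is A#-C##-E#-G#: a dominant seventh chord on A#.
A# is not a diatonic chord root with this quality in B major, but it lies a perfect fifth above D# (iii), so the chord functions as an applied dominant of iii.
With E# in the bass the chord is in second inversion, so the figured bass is 43.

V43/iii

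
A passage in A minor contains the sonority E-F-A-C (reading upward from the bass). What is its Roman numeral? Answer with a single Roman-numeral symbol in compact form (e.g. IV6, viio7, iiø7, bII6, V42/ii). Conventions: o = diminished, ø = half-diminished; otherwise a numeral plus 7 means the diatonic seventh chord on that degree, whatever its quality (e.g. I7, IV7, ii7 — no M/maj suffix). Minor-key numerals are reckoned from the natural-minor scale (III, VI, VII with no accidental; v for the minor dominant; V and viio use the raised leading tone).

VI42

Stacked in thirds the chord is F-A-C-E: a major seventh chord on F.
F is scale degree 6 in A minor, and a major seventh chord on that degree is written VI7.
With E in the bass the chord is in third inversion, so the figured bass is 42.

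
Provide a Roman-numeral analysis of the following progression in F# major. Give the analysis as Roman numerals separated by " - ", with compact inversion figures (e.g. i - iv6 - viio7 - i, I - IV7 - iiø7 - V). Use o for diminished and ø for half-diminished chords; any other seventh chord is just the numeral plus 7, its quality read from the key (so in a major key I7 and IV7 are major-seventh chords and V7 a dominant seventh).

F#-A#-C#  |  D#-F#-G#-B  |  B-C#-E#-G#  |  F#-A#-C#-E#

F#-A#-C#: root F# is the tonic; major triad there is I.
D#-F#-G#-B: root G# is the supertonic; minor seventh chord there is ii43.
B-C#-E#-G# has root C#, degree 5 in F# major, so V42.
F#-A#-C#-E# has root F#, degree 1 in F# major, so I7.

I - ii43 - V42 - I7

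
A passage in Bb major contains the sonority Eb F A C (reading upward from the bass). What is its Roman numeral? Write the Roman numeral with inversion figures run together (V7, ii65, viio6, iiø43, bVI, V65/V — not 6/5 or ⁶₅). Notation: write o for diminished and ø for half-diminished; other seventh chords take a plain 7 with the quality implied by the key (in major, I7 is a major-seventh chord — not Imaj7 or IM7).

The pitches F-A-C-Eb form a dominant seventh chord rooted on F.
In Bb major, F is the dominant; the diatonic dominant seventh chord there is V7.
With Eb in the bass the chord is in third inversion, so the figured bass is 42.

V42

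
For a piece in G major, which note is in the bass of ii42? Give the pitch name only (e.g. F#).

G

ii in G major has root A; the chord is A-C-E-G.
The figure 42 means third inversion — the seventh is in the bass.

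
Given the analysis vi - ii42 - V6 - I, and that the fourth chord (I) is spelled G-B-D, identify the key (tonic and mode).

G major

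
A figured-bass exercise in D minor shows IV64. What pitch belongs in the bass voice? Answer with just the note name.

D

IV in D minor has root G; the chord is G-B-D.
The figure 64 means second inversion — the fifth is in the bass.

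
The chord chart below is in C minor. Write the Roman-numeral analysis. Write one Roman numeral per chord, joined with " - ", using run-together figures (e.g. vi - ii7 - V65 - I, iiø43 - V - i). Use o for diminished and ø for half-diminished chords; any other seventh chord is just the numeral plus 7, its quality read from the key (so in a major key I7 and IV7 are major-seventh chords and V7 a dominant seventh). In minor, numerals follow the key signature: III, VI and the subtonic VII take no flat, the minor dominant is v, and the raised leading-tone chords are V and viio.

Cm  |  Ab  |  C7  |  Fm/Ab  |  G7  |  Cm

i - VI - V7/iv - iv6 - V7 - i

Cm: minor triad on C = scale degree 1 → i.
Ab: major triad on Ab = scale degree 6 → VI.
C7 is the secondary dominant of iv (dominant seventh chord on C): V7/iv.
Fm/Ab: root F is the subdominant; minor triad there is iv6.
G7: root G is the dominant; dominant seventh chord there is V7.
Cm: root C is the tonic; minor triad there is i.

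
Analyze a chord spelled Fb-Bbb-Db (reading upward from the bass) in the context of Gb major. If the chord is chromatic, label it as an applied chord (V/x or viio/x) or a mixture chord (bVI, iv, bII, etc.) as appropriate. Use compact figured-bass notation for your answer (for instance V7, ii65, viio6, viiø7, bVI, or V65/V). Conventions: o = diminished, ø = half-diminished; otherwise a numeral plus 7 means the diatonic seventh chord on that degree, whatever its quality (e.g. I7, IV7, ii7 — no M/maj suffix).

Stacked in thirds the chord is Bbb-Db-Fb: a major triad on Bbb.
Bbb is the lowered third degree of Gb major (diatonic 3 would be Bb). This is a major triad on the lowered third degree, borrowed from the parallel minor.
With Fb in the bass the chord is in second inversion, so the figured bass is 64.

bIII64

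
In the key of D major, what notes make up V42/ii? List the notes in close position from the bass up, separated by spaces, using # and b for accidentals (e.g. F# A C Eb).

A B D# F#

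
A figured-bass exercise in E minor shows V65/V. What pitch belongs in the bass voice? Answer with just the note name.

A#

The applied chord V65/V is rooted on F#: F#-A#-C#-E.
The figure 65 means first inversion — the third is in the bass.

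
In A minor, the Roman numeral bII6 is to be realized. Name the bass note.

bII in A minor has root Bb; the chord is Bb-D-F.
The figure 6 means first inversion — the third is in the bass.

D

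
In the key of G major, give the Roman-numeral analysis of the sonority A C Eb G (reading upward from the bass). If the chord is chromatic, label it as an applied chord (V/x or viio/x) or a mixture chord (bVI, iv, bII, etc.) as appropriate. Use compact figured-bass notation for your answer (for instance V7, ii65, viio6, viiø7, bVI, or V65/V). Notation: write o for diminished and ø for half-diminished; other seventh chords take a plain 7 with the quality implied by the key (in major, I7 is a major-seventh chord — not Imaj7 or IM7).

The pitches A-C-Eb-G form a half-diminished seventh chord rooted on A.
A is the second degree of G major. This is the half-diminished supertonic seventh, borrowed from the parallel minor.

iiø7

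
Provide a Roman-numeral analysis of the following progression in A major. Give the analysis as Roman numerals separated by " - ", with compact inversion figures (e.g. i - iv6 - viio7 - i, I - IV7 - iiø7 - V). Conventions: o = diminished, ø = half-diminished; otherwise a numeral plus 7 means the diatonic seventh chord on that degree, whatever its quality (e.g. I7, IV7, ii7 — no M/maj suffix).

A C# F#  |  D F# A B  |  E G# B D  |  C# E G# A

vi6 - ii65 - V7 - I65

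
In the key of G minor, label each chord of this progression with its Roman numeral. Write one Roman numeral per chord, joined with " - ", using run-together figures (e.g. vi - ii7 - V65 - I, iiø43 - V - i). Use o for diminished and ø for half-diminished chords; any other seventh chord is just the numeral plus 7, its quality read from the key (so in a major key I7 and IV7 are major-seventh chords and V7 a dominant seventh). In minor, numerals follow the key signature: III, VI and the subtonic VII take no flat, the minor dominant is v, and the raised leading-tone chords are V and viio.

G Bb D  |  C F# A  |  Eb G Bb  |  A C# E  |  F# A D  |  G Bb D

G-Bb-D: minor triad on G = scale degree 1 → i.
C-F#-A: root F# is the leading tone; diminished triad there is viio64.
Eb-G-Bb: root Eb is the submediant; major triad there is VI.
A-C#-E: a major triad on A, the applied dominant of V → V/V.
F#-A-D has root D, degree 5 in G minor, so V6.
G-Bb-D has root G, degree 1 in G minor, so i.

i - viio64 - VI - V/V - V6 - i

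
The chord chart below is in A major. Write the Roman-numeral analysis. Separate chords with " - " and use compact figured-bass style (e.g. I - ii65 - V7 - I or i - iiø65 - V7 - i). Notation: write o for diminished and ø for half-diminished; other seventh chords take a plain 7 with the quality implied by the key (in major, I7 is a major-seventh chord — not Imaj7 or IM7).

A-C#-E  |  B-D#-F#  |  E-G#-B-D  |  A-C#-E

A-C#-E has root A, degree 1 in A major, so I.
B-D#-F#: chromatic; B is V of V, so V/V.
E-G#-B-D: root E is the dominant; dominant seventh chord there is V7.
A-C#-E: root A is the tonic; major triad there is I.

I - V/V - V7 - I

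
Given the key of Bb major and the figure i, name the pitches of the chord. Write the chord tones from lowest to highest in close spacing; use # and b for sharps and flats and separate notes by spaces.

Bb Db F

i is the minor tonic, borrowed from the parallel minor. In Bb major that root is Bb.
So the chord is Bb-Db-F, a minor triad.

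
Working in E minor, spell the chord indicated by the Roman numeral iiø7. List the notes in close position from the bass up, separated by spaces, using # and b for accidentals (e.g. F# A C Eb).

F# A C E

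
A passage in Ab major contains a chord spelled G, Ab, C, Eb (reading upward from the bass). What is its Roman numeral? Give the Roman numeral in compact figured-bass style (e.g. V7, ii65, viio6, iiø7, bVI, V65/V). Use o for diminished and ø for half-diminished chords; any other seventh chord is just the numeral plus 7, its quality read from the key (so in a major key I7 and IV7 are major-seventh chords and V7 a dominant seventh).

The pitches Ab-C-Eb-G form a major seventh chord rooted on Ab.
Ab is scale degree 1 in Ab major, and a major seventh chord on that degree is written I7.
With G in the bass the chord is in third inversion, so the figured bass is 42.

I42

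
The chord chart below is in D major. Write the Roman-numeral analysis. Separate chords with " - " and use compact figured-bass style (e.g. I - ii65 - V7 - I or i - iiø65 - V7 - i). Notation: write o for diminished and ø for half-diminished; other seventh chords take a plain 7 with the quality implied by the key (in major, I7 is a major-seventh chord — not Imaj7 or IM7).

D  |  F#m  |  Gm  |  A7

I - iii - iv - V7

D: root D is the tonic; major triad there is I.
F#m: minor triad on F# = scale degree 3 → iii.
Gm: minor triad on G — chromatic; iv (borrowed from the parallel minor).
A7: root A is the dominant; dominant seventh chord there is V7.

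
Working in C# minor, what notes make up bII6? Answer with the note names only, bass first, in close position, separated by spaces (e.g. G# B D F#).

F# A D

Scale degree 2 in C# minor is D#; lowering it a half step gives D. bII6 is the Neapolitan sixth — a major triad on the lowered second degree, here in its customary first inversion.
So the chord is D-F#-A.
With the 6 figure the chord is in first inversion; from the bass F# upward in close position it reads F#-A-D.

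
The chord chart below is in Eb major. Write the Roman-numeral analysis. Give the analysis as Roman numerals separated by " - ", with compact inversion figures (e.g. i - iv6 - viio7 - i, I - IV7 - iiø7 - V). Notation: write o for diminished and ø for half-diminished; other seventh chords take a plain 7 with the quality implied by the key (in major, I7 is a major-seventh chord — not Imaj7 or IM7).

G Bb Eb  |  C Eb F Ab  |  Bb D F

G-Bb-Eb has root Eb, degree 1 in Eb major, so I6.
C-Eb-F-Ab has root F, degree 2 in Eb major, so ii43.
Bb-D-F has root Bb, degree 5 in Eb major, so V.

I6 - ii43 - V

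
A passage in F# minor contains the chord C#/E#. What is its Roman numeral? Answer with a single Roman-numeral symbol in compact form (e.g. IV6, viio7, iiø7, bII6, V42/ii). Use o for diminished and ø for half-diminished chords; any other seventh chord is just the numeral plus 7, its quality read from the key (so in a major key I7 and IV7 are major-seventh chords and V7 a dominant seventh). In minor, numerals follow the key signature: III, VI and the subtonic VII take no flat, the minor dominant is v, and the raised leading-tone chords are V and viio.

The pitches C#-E#-G# form a major triad rooted on C#.
C# is scale degree 5 in F# minor, and a major triad on that degree is written V.
With E# in the bass the chord is in first inversion, so the figured bass is 6.

V6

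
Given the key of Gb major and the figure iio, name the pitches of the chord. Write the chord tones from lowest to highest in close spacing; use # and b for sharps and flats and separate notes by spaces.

Ab Cb Ebb

Scale degree 2 in Gb major is Ab; here the chord built on it is altered to a diminished triad. iio is the diminished supertonic triad, borrowed from the parallel minor.
So the chord is Ab-Cb-Ebb.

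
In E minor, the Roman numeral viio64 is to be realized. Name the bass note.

A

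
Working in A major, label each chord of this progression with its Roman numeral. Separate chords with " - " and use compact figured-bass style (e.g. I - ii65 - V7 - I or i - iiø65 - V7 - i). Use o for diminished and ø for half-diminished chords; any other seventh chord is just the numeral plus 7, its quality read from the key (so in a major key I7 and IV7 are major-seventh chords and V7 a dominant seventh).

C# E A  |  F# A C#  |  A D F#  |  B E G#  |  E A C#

C#-E-A: root A is the tonic; major triad there is I6.
F#-A-C#: minor triad on F# = scale degree 6 → vi.
A-D-F#: root D is the subdominant; major triad there is IV64.
B-E-G#: major triad on E = scale degree 5 → V64.
E-A-C#: root A is the tonic; major triad there is I64.

I6 - vi - IV64 - V64 - I64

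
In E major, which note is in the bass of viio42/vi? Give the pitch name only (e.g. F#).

The applied chord viio42/vi is rooted on B#: B#-D#-F#-A.
The figure 42 means third inversion — the seventh is in the bass.

A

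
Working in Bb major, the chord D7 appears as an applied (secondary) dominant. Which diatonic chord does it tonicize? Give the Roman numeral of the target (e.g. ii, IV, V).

The chord is a dominant seventh chord on D.
A dominant resolves down a perfect fifth: D → G. In Bb major, G is scale degree 6, i.e. vi.

vi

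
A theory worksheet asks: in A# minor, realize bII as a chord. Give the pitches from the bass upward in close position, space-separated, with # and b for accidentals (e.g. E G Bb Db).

B D# F#

Scale degree 2 in A# minor is B#; lowering it a half step gives B. bII is the Neapolitan chord — a major triad on the lowered second degree.
So the chord is B-D#-F#.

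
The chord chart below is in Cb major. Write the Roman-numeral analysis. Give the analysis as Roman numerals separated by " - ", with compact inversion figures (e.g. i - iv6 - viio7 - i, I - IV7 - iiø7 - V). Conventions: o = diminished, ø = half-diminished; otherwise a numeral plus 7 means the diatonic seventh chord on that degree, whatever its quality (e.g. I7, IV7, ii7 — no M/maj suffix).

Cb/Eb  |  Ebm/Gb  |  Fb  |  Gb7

I6 - iii6 - IV - V7

Cb/Eb: root Cb is the tonic; major triad there is I6.
Ebm/Gb: minor triad on Eb = scale degree 3 → iii6.
Fb: root Fb is the subdominant; major triad there is IV.
Gb7: root Gb is the dominant; dominant seventh chord there is V7.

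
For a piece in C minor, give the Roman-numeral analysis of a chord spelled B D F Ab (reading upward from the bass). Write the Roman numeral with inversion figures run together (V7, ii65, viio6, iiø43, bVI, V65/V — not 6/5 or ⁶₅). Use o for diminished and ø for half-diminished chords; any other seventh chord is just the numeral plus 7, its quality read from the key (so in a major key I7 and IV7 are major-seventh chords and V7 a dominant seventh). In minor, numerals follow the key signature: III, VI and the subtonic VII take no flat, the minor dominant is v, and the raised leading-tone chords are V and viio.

Stacked in thirds the chord is B-D-F-Ab: a fully diminished seventh chord on B.
B is scale degree 7 in C minor, and a fully diminished seventh chord on that degree is written viio7.

viio7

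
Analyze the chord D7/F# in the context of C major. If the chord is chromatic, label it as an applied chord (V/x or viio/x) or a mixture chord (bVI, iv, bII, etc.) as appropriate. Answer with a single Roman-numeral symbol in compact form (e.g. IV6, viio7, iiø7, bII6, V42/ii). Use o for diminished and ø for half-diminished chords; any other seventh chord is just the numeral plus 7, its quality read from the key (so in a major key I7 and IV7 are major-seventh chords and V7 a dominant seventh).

Stacked in thirds the chord is D-F#-A-C: a dominant seventh chord on D.
D is not a diatonic chord root with this quality in C major, but it lies a perfect fifth above G (V), so the chord functions as an applied dominant of V.
With F# in the bass the chord is in first inversion, so the figured bass is 65.

V65/V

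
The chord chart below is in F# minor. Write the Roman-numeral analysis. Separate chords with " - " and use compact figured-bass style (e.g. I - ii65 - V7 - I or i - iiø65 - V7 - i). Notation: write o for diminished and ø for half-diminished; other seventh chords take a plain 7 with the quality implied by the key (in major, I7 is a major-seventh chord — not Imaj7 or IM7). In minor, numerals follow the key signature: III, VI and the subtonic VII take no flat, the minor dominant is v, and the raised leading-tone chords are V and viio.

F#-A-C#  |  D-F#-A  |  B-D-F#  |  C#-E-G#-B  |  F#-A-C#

i - VI - iv - v7 - i

F#-A-C# has root F#, degree 1 in F# minor, so i.
D-F#-A: major triad on D = scale degree 6 → VI.
B-D-F# has root B, degree 4 in F# minor, so iv.
C#-E-G#-B has root C#, degree 5 in F# minor, so v7.
F#-A-C# has root F#, degree 1 in F# minor, so i.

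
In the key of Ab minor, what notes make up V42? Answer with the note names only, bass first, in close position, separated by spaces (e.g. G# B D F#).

Db Eb G Bb

In Ab minor, scale degree 5 is Eb. The dominant is major (leading tone raised), so V is a dominant seventh chord.
Stacking thirds from Eb gives Eb-G-Bb-Db.
The figured bass 42 indicates third inversion, placing the seventh (Db) in the bass: Db-Eb-G-Bb.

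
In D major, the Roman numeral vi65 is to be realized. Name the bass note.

vi in D major has root B; the chord is B-D-F#-A.
The figure 65 means first inversion — the third is in the bass.

D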